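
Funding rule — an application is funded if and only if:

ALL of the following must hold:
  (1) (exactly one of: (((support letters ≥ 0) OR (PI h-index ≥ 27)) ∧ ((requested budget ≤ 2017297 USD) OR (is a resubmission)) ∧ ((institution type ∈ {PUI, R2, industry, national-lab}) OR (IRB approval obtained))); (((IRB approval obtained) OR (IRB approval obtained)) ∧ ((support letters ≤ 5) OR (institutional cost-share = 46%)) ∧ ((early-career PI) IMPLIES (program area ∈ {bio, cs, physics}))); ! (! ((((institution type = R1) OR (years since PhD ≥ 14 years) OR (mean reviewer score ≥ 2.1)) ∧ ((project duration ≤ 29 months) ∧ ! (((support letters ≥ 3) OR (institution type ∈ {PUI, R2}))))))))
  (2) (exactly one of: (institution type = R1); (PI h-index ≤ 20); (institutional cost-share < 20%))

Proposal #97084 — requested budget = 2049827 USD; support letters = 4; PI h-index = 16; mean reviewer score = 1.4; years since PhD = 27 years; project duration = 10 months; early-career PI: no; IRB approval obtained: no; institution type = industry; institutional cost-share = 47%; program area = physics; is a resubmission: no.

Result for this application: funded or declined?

Atomic conditions:
  support letters ≥ 0: 4 ≥ 0 is true
  PI h-index ≥ 27: 16 ≥ 27 is false
  requested budget ≤ 2017297 USD: 2049827 ≤ 2017297 is false
  is a resubmission: no → false
  institution type ∈ {PUI, R2, industry, national-lab}: industry is in the set → true
  IRB approval obtained: no → false
  support letters ≤ 5: 4 ≤ 5 is true
  institutional cost-share = 46%: 47 == 46 is false
  early-career PI: no → false
  program area ∈ {bio, cs, physics}: physics is in the set → true
  institution type = R1: industry == R1 is false
  years since PhD ≥ 14 years: 27 ≥ 14 is true
  mean reviewer score ≥ 2.1: 1.4 ≥ 2.1 is false
  project duration ≤ 29 months: 10 ≤ 29 is true
  support letters ≥ 3: 4 ≥ 3 is true
  institution type ∈ {PUI, R2}: industry is not in the set → false
  PI h-index ≤ 20: 16 ≤ 20 is true
  institutional cost-share < 20%: 47 < 20 is false
Combine:
[1.1.1] true OR false = true
[1.1.2] false OR false = false
[1.1.3] true OR false = true
[1.1] true AND false AND true = false
[1.2.1] false OR false = false
[1.2.2] true OR false = true
[1.2.3] false → true (antecedent false ⇒ implication holds) = true
[1.2] false AND true AND true = false
[1.3.1.1.1] false OR true OR false = true
[1.3.1.1.2.2.1] true OR false = true
[1.3.1.1.2.2] NOT true = false
[1.3.1.1.2] true AND false = false
[1.3.1.1] true AND false = false
[1.3.1] NOT false = true
[1.3] NOT true = false
[1] exactly-one(false, false, false) = false
[2] exactly-one(false, true, false) = true
[root] false AND true = false
Overall: false → declined

Declined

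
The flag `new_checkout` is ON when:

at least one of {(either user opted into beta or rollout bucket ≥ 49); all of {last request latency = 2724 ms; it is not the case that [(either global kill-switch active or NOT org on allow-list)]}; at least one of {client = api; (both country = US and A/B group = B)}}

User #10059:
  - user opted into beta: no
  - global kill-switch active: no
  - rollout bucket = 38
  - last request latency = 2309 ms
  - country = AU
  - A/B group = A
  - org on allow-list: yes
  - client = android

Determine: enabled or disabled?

Atomic conditions:
  user opted into beta: no → false
  rollout bucket ≥ 49: 38 ≥ 49 is false
  last request latency = 2724 ms: 2309 == 2724 is false
  global kill-switch active: no → false
  NOT org on allow-list: yes → false
  client = api: android == api is false
  country = US: AU == US is false
  A/B group = B: A == B is false
Combine:
[1] false OR false = false
[2.2.1] false OR false = false
[2.2] NOT false = true
[2] false AND true = false
[3.2] false AND false = false
[3] false OR false = false
[root] false OR false OR false = false
Overall: false → disabled

Disabled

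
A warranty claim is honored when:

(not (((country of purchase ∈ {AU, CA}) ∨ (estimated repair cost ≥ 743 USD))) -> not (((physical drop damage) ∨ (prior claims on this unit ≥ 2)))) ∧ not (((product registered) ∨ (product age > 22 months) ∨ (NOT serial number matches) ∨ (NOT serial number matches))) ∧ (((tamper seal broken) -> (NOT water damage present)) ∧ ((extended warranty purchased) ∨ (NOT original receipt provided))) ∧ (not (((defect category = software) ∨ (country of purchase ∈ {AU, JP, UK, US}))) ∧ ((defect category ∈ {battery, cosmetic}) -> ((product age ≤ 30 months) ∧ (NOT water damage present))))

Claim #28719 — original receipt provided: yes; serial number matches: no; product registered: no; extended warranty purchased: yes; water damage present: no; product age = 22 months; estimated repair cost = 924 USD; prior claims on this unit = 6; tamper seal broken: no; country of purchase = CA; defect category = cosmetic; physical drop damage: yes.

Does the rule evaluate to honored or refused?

Atomic conditions:
  country of purchase ∈ {AU, CA}: CA is in the set → true
  estimated repair cost ≥ 743 USD: 924 ≥ 743 is true
  physical drop damage: yes → true
  prior claims on this unit ≥ 2: 6 ≥ 2 is true
  product registered: no → false
  product age > 22 months: 22 > 22 is false
  NOT serial number matches: no → true
  tamper seal broken: no → false
  NOT water damage present: no → true
  extended warranty purchased: yes → true
  NOT original receipt provided: yes → false
  defect category = software: cosmetic == software is false
  country of purchase ∈ {AU, JP, UK, US}: CA is not in the set → false
  defect category ∈ {battery, cosmetic}: cosmetic is in the set → true
  product age ≤ 30 months: 22 ≤ 30 is true
Combine:
[1.1.1] true OR true = true
[1.1] NOT true = false
[1.2.1] true OR true = true
[1.2] NOT true = false
[1] false → false (antecedent false ⇒ implication holds) = true
[2.1] false OR false OR true OR true = true
[2] NOT true = false
[3.1] false → true (antecedent false ⇒ implication holds) = true
[3.2] true OR false = true
[3] true AND true = true
[4.1.1] false OR false = false
[4.1] NOT false = true
[4.2.2] true AND true = true
[4.2] true → true = true
[4] true AND true = true
[root] true AND false AND true AND true = false
Overall: false → refused

Refused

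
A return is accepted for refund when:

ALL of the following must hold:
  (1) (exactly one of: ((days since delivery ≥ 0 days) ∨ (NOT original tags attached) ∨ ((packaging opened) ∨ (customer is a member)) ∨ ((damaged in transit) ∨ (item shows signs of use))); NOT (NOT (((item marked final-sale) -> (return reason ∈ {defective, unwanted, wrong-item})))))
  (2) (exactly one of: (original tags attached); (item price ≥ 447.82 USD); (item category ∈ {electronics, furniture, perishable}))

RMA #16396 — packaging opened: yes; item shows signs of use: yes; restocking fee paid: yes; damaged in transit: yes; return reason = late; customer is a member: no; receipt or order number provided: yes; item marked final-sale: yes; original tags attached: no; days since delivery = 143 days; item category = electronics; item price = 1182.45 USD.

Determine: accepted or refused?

Atomic conditions:
  days since delivery ≥ 0 days: 143 ≥ 0 is true
  NOT original tags attached: no → true
  packaging opened: yes → true
  customer is a member: no → false
  damaged in transit: yes → true
  item shows signs of use: yes → true
  item marked final-sale: yes → true
  return reason ∈ {defective, unwanted, wrong-item}: late is not in the set → false
  original tags attached: no → false
  item price ≥ 447.82 USD: 1182.45 ≥ 447.82 is true
  item category ∈ {electronics, furniture, perishable}: electronics is in the set → true
Combine:
[1.1.3] true OR false = true
[1.1.4] true OR true = true
[1.1] true OR true OR true OR true = true
[1.2.1.1] true → false = false
[1.2.1] NOT false = true
[1.2] NOT true = false
[1] exactly-one(true, false) = true
[2] exactly-one(false, true, true) = false
[root] true AND false = false
Overall: false → refused

Refused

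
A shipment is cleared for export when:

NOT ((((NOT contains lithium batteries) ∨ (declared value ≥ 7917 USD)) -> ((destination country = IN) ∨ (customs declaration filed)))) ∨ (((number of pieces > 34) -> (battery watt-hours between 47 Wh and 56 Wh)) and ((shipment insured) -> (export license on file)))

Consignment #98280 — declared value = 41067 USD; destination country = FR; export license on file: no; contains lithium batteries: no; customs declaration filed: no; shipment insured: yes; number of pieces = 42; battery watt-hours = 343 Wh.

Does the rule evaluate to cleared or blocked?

Atomic conditions:
  NOT contains lithium batteries: no → true
  declared value ≥ 7917 USD: 41067 ≥ 7917 is true
  destination country = IN: FR == IN is false
  customs declaration filed: no → false
  number of pieces > 34: 42 > 34 is true
  battery watt-hours between 47 Wh and 56 Wh: 343 in [47, 56] is false
  shipment insured: yes → true
  export license on file: no → false
Combine:
[1.1.1] true OR true = true
[1.1.2] false OR false = false
[1.1] true → false = false
[1] NOT false = true
[2.1] true → false = false
[2.2] true → false = false
[2] false AND false = false
[root] true OR false = true
Overall: true → cleared

Cleared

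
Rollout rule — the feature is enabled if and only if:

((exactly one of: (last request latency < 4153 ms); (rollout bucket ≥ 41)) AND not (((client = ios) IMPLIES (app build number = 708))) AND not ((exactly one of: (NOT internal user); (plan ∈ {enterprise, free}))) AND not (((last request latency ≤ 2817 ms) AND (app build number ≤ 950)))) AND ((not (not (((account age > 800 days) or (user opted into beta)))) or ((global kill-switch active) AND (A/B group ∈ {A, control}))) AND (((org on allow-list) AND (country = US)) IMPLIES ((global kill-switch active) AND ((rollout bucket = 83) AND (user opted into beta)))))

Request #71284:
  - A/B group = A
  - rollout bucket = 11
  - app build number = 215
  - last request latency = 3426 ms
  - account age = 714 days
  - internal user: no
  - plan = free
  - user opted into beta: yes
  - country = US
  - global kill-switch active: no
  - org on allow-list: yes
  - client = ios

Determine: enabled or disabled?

Disabled

Atomic conditions:
  last request latency < 4153 ms: 3426 < 4153 is true
  rollout bucket ≥ 41: 11 ≥ 41 is false
  client = ios: ios == ios is true
  app build number = 708: 215 == 708 is false
  NOT internal user: no → true
  plan ∈ {enterprise, free}: free is in the set → true
  last request latency ≤ 2817 ms: 3426 ≤ 2817 is false
  app build number ≤ 950: 215 ≤ 950 is true
  account age > 800 days: 714 > 800 is false
  user opted into beta: yes → true
  global kill-switch active: no → false
  A/B group ∈ {A, control}: A is in the set → true
  org on allow-list: yes → true
  country = US: US == US is true
  rollout bucket = 83: 11 == 83 is false
Combine:
[1.1] exactly-one(true, false) = true
[1.2.1] true → false = false
[1.2] NOT false = true
[1.3.1] exactly-one(true, true) = false
[1.3] NOT false = true
[1.4.1] false AND true = false
[1.4] NOT false = true
[1] true AND true AND true AND true = true
[2.1.1.1.1] false OR true = true
[2.1.1.1] NOT true = false
[2.1.1] NOT false = true
[2.1.2] false AND true = false
[2.1] true OR false = true
[2.2.1] true AND true = true
[2.2.2.2] false AND true = false
[2.2.2] false AND false = false
[2.2] true → false = false
[2] true AND false = false
[root] true AND false = false
Overall: false → disabled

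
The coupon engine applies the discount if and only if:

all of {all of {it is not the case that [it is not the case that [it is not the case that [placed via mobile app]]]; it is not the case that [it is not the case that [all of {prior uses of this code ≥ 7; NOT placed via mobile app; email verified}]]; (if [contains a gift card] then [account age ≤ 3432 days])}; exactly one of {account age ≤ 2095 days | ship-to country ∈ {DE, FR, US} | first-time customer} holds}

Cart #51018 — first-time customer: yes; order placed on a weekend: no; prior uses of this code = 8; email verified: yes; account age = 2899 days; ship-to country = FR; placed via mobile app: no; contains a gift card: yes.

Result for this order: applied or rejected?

Atomic conditions:
  placed via mobile app: no → false
  prior uses of this code ≥ 7: 8 ≥ 7 is true
  NOT placed via mobile app: no → true
  email verified: yes → true
  contains a gift card: yes → true
  account age ≤ 3432 days: 2899 ≤ 3432 is true
  account age ≤ 2095 days: 2899 ≤ 2095 is false
  ship-to country ∈ {DE, FR, US}: FR is in the set → true
  first-time customer: yes → true
Combine:
[1.1.1.1] NOT false = true
[1.1.1] NOT true = false
[1.1] NOT false = true
[1.2.1.1] true AND true AND true = true
[1.2.1] NOT true = false
[1.2] NOT false = true
[1.3] true → true = true
[1] true AND true AND true = true
[2] exactly-one(false, true, true) = false
[root] true AND false = false
Overall: false → rejected

Rejected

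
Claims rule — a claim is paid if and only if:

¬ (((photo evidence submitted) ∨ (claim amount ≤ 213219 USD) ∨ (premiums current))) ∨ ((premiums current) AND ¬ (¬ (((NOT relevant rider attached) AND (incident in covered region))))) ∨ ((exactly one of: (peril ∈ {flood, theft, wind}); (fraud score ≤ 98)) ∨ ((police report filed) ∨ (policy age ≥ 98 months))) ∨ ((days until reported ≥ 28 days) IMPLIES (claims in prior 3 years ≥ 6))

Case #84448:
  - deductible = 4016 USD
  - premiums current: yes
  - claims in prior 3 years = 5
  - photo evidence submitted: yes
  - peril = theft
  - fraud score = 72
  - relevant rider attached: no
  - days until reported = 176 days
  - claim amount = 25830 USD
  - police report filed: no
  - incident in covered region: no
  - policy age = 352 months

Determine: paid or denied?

Paid

Atomic conditions:
  photo evidence submitted: yes → true
  claim amount ≤ 213219 USD: 25830 ≤ 213219 is true
  premiums current: yes → true
  NOT relevant rider attached: no → true
  incident in covered region: no → false
  peril ∈ {flood, theft, wind}: theft is in the set → true
  fraud score ≤ 98: 72 ≤ 98 is true
  police report filed: no → false
  policy age ≥ 98 months: 352 ≥ 98 is true
  days until reported ≥ 28 days: 176 ≥ 28 is true
  claims in prior 3 years ≥ 6: 5 ≥ 6 is false
Combine:
[1.1] true OR true OR true = true
[1] NOT true = false
[2.2.1.1] true AND false = false
[2.2.1] NOT false = true
[2.2] NOT true = false
[2] true AND false = false
[3.1] exactly-one(true, true) = false
[3.2] false OR true = true
[3] false OR true = true
[4] true → false = false
[root] false OR false OR true OR false = true
Overall: true → paid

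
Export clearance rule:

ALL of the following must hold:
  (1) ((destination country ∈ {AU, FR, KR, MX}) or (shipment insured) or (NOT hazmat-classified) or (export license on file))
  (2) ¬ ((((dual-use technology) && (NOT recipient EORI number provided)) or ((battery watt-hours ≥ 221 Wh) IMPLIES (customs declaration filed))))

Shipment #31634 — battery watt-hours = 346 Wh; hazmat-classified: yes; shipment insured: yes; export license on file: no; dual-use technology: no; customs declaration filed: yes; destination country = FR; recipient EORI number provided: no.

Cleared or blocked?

Atomic conditions:
  destination country ∈ {AU, FR, KR, MX}: FR is in the set → true
  shipment insured: yes → true
  NOT hazmat-classified: yes → false
  export license on file: no → false
  dual-use technology: no → false
  NOT recipient EORI number provided: no → true
  battery watt-hours ≥ 221 Wh: 346 ≥ 221 is true
  customs declaration filed: yes → true
Combine:
[1] true OR true OR false OR false = true
[2.1.1] false AND true = false
[2.1.2] true → true = true
[2.1] false OR true = true
[2] NOT true = false
[root] true AND false = false
Overall: false → blocked

Blocked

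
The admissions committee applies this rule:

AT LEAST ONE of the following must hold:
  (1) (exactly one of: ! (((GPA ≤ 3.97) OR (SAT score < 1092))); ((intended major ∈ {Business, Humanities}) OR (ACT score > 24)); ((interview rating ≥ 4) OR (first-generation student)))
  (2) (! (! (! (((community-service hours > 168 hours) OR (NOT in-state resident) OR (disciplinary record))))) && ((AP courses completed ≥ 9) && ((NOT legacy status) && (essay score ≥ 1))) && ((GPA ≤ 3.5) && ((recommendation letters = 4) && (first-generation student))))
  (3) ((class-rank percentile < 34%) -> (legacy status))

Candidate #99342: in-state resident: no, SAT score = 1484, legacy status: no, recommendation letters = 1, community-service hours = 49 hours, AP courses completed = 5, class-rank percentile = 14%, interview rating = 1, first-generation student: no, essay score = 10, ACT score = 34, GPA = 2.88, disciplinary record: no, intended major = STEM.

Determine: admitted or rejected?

Admitted

Atomic conditions:
  GPA ≤ 3.97: 2.88 ≤ 3.97 is true
  SAT score < 1092: 1484 < 1092 is false
  intended major ∈ {Business, Humanities}: STEM is not in the set → false
  ACT score > 24: 34 > 24 is true
  interview rating ≥ 4: 1 ≥ 4 is false
  first-generation student: no → false
  community-service hours > 168 hours: 49 > 168 is false
  NOT in-state resident: no → true
  disciplinary record: no → false
  AP courses completed ≥ 9: 5 ≥ 9 is false
  NOT legacy status: no → true
  essay score ≥ 1: 10 ≥ 1 is true
  GPA ≤ 3.5: 2.88 ≤ 3.5 is true
  recommendation letters = 4: 1 == 4 is false
  class-rank percentile < 34%: 14 < 34 is true
  legacy status: no → false
Combine:
[1.1.1] true OR false = true
[1.1] NOT true = false
[1.2] false OR true = true
[1.3] false OR false = false
[1] exactly-one(false, true, false) = true
[2.1.1.1.1] false OR true OR false = true
[2.1.1.1] NOT true = false
[2.1.1] NOT false = true
[2.1] NOT true = false
[2.2.2] true AND true = true
[2.2] false AND true = false
[2.3.2] false AND false = false
[2.3] true AND false = false
[2] false AND false AND false = false
[3] true → false = false
[root] true OR false OR false = true
Overall: true → admitted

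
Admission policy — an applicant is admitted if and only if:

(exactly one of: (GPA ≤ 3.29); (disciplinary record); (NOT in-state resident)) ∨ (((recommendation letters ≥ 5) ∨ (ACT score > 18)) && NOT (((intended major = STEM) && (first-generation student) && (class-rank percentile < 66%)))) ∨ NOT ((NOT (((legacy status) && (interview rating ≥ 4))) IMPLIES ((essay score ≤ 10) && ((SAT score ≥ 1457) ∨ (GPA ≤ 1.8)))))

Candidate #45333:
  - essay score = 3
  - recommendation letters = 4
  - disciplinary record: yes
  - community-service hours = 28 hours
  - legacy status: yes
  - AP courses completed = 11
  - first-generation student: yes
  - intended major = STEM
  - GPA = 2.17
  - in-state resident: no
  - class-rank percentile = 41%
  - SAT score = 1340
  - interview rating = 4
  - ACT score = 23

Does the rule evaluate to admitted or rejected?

Atomic conditions:
  GPA ≤ 3.29: 2.17 ≤ 3.29 is true
  disciplinary record: yes → true
  NOT in-state resident: no → true
  recommendation letters ≥ 5: 4 ≥ 5 is false
  ACT score > 18: 23 > 18 is true
  intended major = STEM: STEM == STEM is true
  first-generation student: yes → true
  class-rank percentile < 66%: 41 < 66 is true
  legacy status: yes → true
  interview rating ≥ 4: 4 ≥ 4 is true
  essay score ≤ 10: 3 ≤ 10 is true
  SAT score ≥ 1457: 1340 ≥ 1457 is false
  GPA ≤ 1.8: 2.17 ≤ 1.8 is false
Combine:
[1] exactly-one(true, true, true) = false
[2.1] false OR true = true
[2.2.1] true AND true AND true = true
[2.2] NOT true = false
[2] true AND false = false
[3.1.1.1] true AND true = true
[3.1.1] NOT true = false
[3.1.2.2] false OR false = false
[3.1.2] true AND false = false
[3.1] false → false (antecedent false ⇒ implication holds) = true
[3] NOT true = false
[root] false OR false OR false = false
Overall: false → rejected

Rejected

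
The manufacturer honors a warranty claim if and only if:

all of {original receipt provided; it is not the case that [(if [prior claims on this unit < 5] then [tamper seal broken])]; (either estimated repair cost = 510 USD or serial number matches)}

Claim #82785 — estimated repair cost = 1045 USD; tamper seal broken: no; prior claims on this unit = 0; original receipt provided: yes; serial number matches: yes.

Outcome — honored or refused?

Atomic conditions:
  original receipt provided: yes → true
  prior claims on this unit < 5: 0 < 5 is true
  tamper seal broken: no → false
  estimated repair cost = 510 USD: 1045 == 510 is false
  serial number matches: yes → true
Combine:
[2.1] true → false = false
[2] NOT false = true
[3] false OR true = true
[root] true AND true AND true = true
Overall: true → honored

Honored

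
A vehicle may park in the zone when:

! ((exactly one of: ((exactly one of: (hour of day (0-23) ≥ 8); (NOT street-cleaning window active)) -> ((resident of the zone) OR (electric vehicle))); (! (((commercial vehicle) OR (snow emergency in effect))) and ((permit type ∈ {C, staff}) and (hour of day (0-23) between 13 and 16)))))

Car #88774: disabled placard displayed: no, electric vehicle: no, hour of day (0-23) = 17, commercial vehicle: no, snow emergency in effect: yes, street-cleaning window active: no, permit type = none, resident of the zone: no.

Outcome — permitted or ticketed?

Atomic conditions:
  hour of day (0-23) ≥ 8: 17 ≥ 8 is true
  NOT street-cleaning window active: no → true
  resident of the zone: no → false
  electric vehicle: no → false
  commercial vehicle: no → false
  snow emergency in effect: yes → true
  permit type ∈ {C, staff}: none is not in the set → false
  hour of day (0-23) between 13 and 16: 17 in [13, 16] is false
Combine:
[1.1.1] exactly-one(true, true) = false
[1.1.2] false OR false = false
[1.1] false → false (antecedent false ⇒ implication holds) = true
[1.2.1.1] false OR true = true
[1.2.1] NOT true = false
[1.2.2] false AND false = false
[1.2] false AND false = false
[1] exactly-one(true, false) = true
[root] NOT true = false
Overall: false → ticketed

Ticketed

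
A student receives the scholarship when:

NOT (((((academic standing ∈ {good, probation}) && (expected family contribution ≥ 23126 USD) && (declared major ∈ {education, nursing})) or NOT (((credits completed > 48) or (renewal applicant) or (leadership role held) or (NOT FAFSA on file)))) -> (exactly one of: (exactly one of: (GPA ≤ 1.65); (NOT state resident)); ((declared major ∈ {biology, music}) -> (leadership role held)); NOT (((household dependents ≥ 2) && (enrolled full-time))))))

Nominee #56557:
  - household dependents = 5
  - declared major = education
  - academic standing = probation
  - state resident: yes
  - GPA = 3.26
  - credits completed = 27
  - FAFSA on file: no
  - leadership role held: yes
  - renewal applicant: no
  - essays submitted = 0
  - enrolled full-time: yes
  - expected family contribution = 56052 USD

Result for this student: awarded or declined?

Declined

Atomic conditions:
  academic standing ∈ {good, probation}: probation is in the set → true
  expected family contribution ≥ 23126 USD: 56052 ≥ 23126 is true
  declared major ∈ {education, nursing}: education is in the set → true
  credits completed > 48: 27 > 48 is false
  renewal applicant: no → false
  leadership role held: yes → true
  NOT FAFSA on file: no → true
  GPA ≤ 1.65: 3.26 ≤ 1.65 is false
  NOT state resident: yes → false
  declared major ∈ {biology, music}: education is not in the set → false
  household dependents ≥ 2: 5 ≥ 2 is true
  enrolled full-time: yes → true
Combine:
[1.1.1] true AND true AND true = true
[1.1.2.1] false OR false OR true OR true = true
[1.1.2] NOT true = false
[1.1] true OR false = true
[1.2.1] exactly-one(false, false) = false
[1.2.2] false → true (antecedent false ⇒ implication holds) = true
[1.2.3.1] true AND true = true
[1.2.3] NOT true = false
[1.2] exactly-one(false, true, false) = true
[1] true → true = true
[root] NOT true = false
Overall: false → declined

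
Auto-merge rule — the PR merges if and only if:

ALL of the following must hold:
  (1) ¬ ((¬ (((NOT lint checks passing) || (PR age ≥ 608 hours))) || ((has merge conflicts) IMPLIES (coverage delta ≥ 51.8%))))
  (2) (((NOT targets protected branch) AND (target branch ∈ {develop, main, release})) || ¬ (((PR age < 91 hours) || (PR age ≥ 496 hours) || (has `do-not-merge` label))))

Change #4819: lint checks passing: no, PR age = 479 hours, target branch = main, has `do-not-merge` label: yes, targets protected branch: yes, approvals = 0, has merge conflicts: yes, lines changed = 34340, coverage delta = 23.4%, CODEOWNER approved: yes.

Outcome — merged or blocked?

Atomic conditions:
  NOT lint checks passing: no → true
  PR age ≥ 608 hours: 479 ≥ 608 is false
  has merge conflicts: yes → true
  coverage delta ≥ 51.8%: 23.4 ≥ 51.8 is false
  NOT targets protected branch: yes → false
  target branch ∈ {develop, main, release}: main is in the set → true
  PR age < 91 hours: 479 < 91 is false
  PR age ≥ 496 hours: 479 ≥ 496 is false
  has `do-not-merge` label: yes → true
Combine:
[1.1.1.1] true OR false = true
[1.1.1] NOT true = false
[1.1.2] true → false = false
[1.1] false OR false = false
[1] NOT false = true
[2.1] false AND true = false
[2.2.1] false OR false OR true = true
[2.2] NOT true = false
[2] false OR false = false
[root] true AND false = false
Overall: false → blocked

Blocked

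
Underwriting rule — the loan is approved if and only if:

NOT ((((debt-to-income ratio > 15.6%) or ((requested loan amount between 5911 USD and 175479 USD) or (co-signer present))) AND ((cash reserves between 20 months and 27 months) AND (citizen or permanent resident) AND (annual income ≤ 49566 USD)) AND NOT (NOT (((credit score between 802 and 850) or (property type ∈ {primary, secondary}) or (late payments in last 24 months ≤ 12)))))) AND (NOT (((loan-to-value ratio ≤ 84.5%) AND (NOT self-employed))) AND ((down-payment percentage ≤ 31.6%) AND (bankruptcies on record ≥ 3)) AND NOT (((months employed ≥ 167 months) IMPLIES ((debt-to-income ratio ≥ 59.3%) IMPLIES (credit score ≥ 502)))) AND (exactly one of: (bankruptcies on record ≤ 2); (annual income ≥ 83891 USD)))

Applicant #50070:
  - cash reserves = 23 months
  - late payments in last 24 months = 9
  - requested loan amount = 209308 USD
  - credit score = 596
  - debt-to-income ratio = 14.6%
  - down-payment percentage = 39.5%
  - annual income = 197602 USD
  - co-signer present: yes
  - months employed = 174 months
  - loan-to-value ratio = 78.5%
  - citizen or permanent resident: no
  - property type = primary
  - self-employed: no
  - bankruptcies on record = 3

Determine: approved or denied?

Atomic conditions:
  debt-to-income ratio > 15.6%: 14.6 > 15.6 is false
  requested loan amount between 5911 USD and 175479 USD: 209308 in [5911, 175479] is false
  co-signer present: yes → true
  cash reserves between 20 months and 27 months: 23 in [20, 27] is true
  citizen or permanent resident: no → false
  annual income ≤ 49566 USD: 197602 ≤ 49566 is false
  credit score between 802 and 850: 596 in [802, 850] is false
  property type ∈ {primary, secondary}: primary is in the set → true
  late payments in last 24 months ≤ 12: 9 ≤ 12 is true
  loan-to-value ratio ≤ 84.5%: 78.5 ≤ 84.5 is true
  NOT self-employed: no → true
  down-payment percentage ≤ 31.6%: 39.5 ≤ 31.6 is false
  bankruptcies on record ≥ 3: 3 ≥ 3 is true
  months employed ≥ 167 months: 174 ≥ 167 is true
  debt-to-income ratio ≥ 59.3%: 14.6 ≥ 59.3 is false
  credit score ≥ 502: 596 ≥ 502 is true
  bankruptcies on record ≤ 2: 3 ≤ 2 is false
  annual income ≥ 83891 USD: 197602 ≥ 83891 is true
Combine:
[1.1.1.2] false OR true = true
[1.1.1] false OR true = true
[1.1.2] true AND false AND false = false
[1.1.3.1.1] false OR true OR true = true
[1.1.3.1] NOT true = false
[1.1.3] NOT false = true
[1.1] true AND false AND true = false
[1] NOT false = true
[2.1.1] true AND true = true
[2.1] NOT true = false
[2.2] false AND true = false
[2.3.1.2] false → true (antecedent false ⇒ implication holds) = true
[2.3.1] true → true = true
[2.3] NOT true = false
[2.4] exactly-one(false, true) = true
[2] false AND false AND false AND true = false
[root] true AND false = false
Overall: false → denied

Denied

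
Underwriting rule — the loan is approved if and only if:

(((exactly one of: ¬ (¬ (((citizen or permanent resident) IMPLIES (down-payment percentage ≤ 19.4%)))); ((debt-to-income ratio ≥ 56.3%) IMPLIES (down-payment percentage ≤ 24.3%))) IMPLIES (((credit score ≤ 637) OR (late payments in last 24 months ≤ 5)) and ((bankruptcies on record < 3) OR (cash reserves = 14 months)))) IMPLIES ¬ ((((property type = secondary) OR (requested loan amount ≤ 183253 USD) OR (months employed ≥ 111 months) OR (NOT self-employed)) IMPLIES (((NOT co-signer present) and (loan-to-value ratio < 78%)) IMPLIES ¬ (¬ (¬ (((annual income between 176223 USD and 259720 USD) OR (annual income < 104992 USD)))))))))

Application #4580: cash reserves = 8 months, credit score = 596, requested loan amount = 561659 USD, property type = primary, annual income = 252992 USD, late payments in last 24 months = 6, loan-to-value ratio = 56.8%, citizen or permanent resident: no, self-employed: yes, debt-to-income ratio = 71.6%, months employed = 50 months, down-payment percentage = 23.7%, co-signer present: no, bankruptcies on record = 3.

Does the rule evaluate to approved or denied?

Atomic conditions:
  citizen or permanent resident: no → false
  down-payment percentage ≤ 19.4%: 23.7 ≤ 19.4 is false
  debt-to-income ratio ≥ 56.3%: 71.6 ≥ 56.3 is true
  down-payment percentage ≤ 24.3%: 23.7 ≤ 24.3 is true
  credit score ≤ 637: 596 ≤ 637 is true
  late payments in last 24 months ≤ 5: 6 ≤ 5 is false
  bankruptcies on record < 3: 3 < 3 is false
  cash reserves = 14 months: 8 == 14 is false
  property type = secondary: primary == secondary is false
  requested loan amount ≤ 183253 USD: 561659 ≤ 183253 is false
  months employed ≥ 111 months: 50 ≥ 111 is false
  NOT self-employed: yes → false
  NOT co-signer present: no → true
  loan-to-value ratio < 78%: 56.8 < 78 is true
  annual income between 176223 USD and 259720 USD: 252992 in [176223, 259720] is true
  annual income < 104992 USD: 252992 < 104992 is false
Combine:
[1.1.1.1.1] false → false (antecedent false ⇒ implication holds) = true
[1.1.1.1] NOT true = false
[1.1.1] NOT false = true
[1.1.2] true → true = true
[1.1] exactly-one(true, true) = false
[1.2.1] true OR false = true
[1.2.2] false OR false = false
[1.2] true AND false = false
[1] false → false (antecedent false ⇒ implication holds) = true
[2.1.1] false OR false OR false OR false = false
[2.1.2.1] true AND true = true
[2.1.2.2.1.1.1] true OR false = true
[2.1.2.2.1.1] NOT true = false
[2.1.2.2.1] NOT false = true
[2.1.2.2] NOT true = false
[2.1.2] true → false = false
[2.1] false → false (antecedent false ⇒ implication holds) = true
[2] NOT true = false
[root] true → false = false
Overall: false → denied

Denied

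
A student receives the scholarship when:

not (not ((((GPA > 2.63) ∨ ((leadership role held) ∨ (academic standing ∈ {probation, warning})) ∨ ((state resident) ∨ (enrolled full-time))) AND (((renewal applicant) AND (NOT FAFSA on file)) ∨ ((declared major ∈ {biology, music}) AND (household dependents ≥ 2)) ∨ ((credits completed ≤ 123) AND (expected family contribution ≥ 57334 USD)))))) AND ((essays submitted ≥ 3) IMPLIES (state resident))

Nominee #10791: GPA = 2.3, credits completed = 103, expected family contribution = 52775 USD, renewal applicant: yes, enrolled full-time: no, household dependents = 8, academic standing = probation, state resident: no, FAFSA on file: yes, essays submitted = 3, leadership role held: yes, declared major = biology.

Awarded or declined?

Atomic conditions:
  GPA > 2.63: 2.3 > 2.63 is false
  leadership role held: yes → true
  academic standing ∈ {probation, warning}: probation is in the set → true
  state resident: no → false
  enrolled full-time: no → false
  renewal applicant: yes → true
  NOT FAFSA on file: yes → false
  declared major ∈ {biology, music}: biology is in the set → true
  household dependents ≥ 2: 8 ≥ 2 is true
  credits completed ≤ 123: 103 ≤ 123 is true
  expected family contribution ≥ 57334 USD: 52775 ≥ 57334 is false
  essays submitted ≥ 3: 3 ≥ 3 is true
Combine:
[1.1.1.1.2] true OR true = true
[1.1.1.1.3] false OR false = false
[1.1.1.1] false OR true OR false = true
[1.1.1.2.1] true AND false = false
[1.1.1.2.2] true AND true = true
[1.1.1.2.3] true AND false = false
[1.1.1.2] false OR true OR false = true
[1.1.1] true AND true = true
[1.1] NOT true = false
[1] NOT false = true
[2] true → false = false
[root] true AND false = false
Overall: false → declined

Declined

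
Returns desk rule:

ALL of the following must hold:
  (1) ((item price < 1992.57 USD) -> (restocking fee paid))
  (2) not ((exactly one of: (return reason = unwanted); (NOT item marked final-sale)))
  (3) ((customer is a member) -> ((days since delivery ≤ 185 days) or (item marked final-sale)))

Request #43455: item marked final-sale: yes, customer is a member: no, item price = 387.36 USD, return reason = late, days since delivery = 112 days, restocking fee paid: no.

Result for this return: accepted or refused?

Atomic conditions:
  item price < 1992.57 USD: 387.36 < 1992.57 is true
  restocking fee paid: no → false
  return reason = unwanted: late == unwanted is false
  NOT item marked final-sale: yes → false
  customer is a member: no → false
  days since delivery ≤ 185 days: 112 ≤ 185 is true
  item marked final-sale: yes → true
Combine:
[1] true → false = false
[2.1] exactly-one(false, false) = false
[2] NOT false = true
[3.2] true OR true = true
[3] false → true (antecedent false ⇒ implication holds) = true
[root] false AND true AND true = false
Overall: false → refused

Refused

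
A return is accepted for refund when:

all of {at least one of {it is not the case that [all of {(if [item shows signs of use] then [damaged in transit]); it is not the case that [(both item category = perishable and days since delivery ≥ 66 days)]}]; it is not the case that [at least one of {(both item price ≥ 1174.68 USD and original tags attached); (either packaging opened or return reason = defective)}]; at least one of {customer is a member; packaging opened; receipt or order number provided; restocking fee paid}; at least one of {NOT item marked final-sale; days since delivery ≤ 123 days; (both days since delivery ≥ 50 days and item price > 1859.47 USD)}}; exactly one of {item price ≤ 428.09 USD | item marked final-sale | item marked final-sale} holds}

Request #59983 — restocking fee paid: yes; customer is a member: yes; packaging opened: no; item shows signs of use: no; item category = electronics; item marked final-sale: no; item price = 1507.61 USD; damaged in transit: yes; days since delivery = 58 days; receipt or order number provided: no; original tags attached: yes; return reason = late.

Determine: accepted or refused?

Refused

Atomic conditions:
  item shows signs of use: no → false
  damaged in transit: yes → true
  item category = perishable: electronics == perishable is false
  days since delivery ≥ 66 days: 58 ≥ 66 is false
  item price ≥ 1174.68 USD: 1507.61 ≥ 1174.68 is true
  original tags attached: yes → true
  packaging opened: no → false
  return reason = defective: late == defective is false
  customer is a member: yes → true
  receipt or order number provided: no → false
  restocking fee paid: yes → true
  NOT item marked final-sale: no → true
  days since delivery ≤ 123 days: 58 ≤ 123 is true
  days since delivery ≥ 50 days: 58 ≥ 50 is true
  item price > 1859.47 USD: 1507.61 > 1859.47 is false
  item price ≤ 428.09 USD: 1507.61 ≤ 428.09 is false
  item marked final-sale: no → false
Combine:
[1.1.1.1] false → true (antecedent false ⇒ implication holds) = true
[1.1.1.2.1] false AND false = false
[1.1.1.2] NOT false = true
[1.1.1] true AND true = true
[1.1] NOT true = false
[1.2.1.1] true AND true = true
[1.2.1.2] false OR false = false
[1.2.1] true OR false = true
[1.2] NOT true = false
[1.3] true OR false OR false OR true = true
[1.4.3] true AND false = false
[1.4] true OR true OR false = true
[1] false OR false OR true OR true = true
[2] exactly-one(false, false, false) = false
[root] true AND false = false
Overall: false → refused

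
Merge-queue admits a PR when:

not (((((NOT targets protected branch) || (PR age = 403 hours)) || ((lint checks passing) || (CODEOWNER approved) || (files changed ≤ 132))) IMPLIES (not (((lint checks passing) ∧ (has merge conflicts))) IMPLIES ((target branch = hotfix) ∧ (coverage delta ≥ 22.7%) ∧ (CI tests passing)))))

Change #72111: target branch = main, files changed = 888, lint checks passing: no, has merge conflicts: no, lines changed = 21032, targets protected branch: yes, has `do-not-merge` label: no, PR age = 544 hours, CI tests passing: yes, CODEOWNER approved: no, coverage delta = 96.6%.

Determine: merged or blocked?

Blocked

Atomic conditions:
  NOT targets protected branch: yes → false
  PR age = 403 hours: 544 == 403 is false
  lint checks passing: no → false
  CODEOWNER approved: no → false
  files changed ≤ 132: 888 ≤ 132 is false
  has merge conflicts: no → false
  target branch = hotfix: main == hotfix is false
  coverage delta ≥ 22.7%: 96.6 ≥ 22.7 is true
  CI tests passing: yes → true
Combine:
[1.1.1] false OR false = false
[1.1.2] false OR false OR false = false
[1.1] false OR false = false
[1.2.1.1] false AND false = false
[1.2.1] NOT false = true
[1.2.2] false AND true AND true = false
[1.2] true → false = false
[1] false → false (antecedent false ⇒ implication holds) = true
[root] NOT true = false
Overall: false → blocked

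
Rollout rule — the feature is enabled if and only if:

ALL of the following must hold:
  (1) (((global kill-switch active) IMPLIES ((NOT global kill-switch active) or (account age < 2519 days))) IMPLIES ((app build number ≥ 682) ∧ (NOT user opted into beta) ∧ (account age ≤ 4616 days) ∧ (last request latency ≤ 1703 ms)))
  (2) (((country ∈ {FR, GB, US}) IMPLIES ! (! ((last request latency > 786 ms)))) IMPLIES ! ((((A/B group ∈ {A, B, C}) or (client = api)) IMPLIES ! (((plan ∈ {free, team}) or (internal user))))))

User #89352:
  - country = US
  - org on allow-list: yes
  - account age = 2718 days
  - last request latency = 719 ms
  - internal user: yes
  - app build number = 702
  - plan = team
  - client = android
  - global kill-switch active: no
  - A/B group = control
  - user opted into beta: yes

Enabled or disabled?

Disabled

Atomic conditions:
  global kill-switch active: no → false
  NOT global kill-switch active: no → true
  account age < 2519 days: 2718 < 2519 is false
  app build number ≥ 682: 702 ≥ 682 is true
  NOT user opted into beta: yes → false
  account age ≤ 4616 days: 2718 ≤ 4616 is true
  last request latency ≤ 1703 ms: 719 ≤ 1703 is true
  country ∈ {FR, GB, US}: US is in the set → true
  last request latency > 786 ms: 719 > 786 is false
  A/B group ∈ {A, B, C}: control is not in the set → false
  client = api: android == api is false
  plan ∈ {free, team}: team is in the set → true
  internal user: yes → true
Combine:
[1.1.2] true OR false = true
[1.1] false → true (antecedent false ⇒ implication holds) = true
[1.2] true AND false AND true AND true = false
[1] true → false = false
[2.1.2.1] NOT false = true
[2.1.2] NOT true = false
[2.1] true → false = false
[2.2.1.1] false OR false = false
[2.2.1.2.1] true OR true = true
[2.2.1.2] NOT true = false
[2.2.1] false → false (antecedent false ⇒ implication holds) = true
[2.2] NOT true = false
[2] false → false (antecedent false ⇒ implication holds) = true
[root] false AND true = false
Overall: false → disabled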